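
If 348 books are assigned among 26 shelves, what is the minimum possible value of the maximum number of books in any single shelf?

By pigeonhole, the 26 shelves are the holes and the 348 books are the pigeons.
If every shelf held at most 13 books, the total would be at most 26 × 13 = 338, which is less than 348.
So some shelf holds at least ⌈348/26⌉ = 14 books.

14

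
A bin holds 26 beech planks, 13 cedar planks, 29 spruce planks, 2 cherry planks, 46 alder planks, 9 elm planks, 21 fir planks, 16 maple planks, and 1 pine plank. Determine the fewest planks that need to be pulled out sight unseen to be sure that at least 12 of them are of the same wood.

Pigeonhole: put each drawn plank into a box by wood. The largest draw with every box below 12 takes min(count, 11) from each wood; woods with fewer than 11 contribute all they have.
Σ min(cᵢ, 11) = 11 + 11 + 11 + 2 + 11 + 9 + 11 + 11 + 1 = 78.
Draw number 78 + 1 = 79 must push one box to 12.

79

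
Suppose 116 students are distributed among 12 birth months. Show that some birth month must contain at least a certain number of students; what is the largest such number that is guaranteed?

By pigeonhole, the 12 birth months are the holes and the 116 students are the pigeons.
If every birth month held at most 9 students, the total would be at most 12 × 9 = 108, which is less than 116.
So some birth month holds at least ⌈116/12⌉ = 10 students.

10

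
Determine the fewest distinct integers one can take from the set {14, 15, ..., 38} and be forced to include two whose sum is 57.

16

A set avoiding the sum 57 can contain at most one of each pair {x, 57−x}, plus the 5 elements whose complement lies outside the range.
The integers 14, …, 28 (15 of them) are such a set: any two sum to at least 14+15 = 29 and at most 27+28 = 55 < 57.
Any 16th integer completes one of the 10 pairs, so 16 choices force a sum of 57.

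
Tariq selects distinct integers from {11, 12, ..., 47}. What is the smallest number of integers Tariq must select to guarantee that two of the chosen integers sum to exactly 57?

Group the elements by complementary pair {x, 57−x}: {11,46}, {12,45}, {13,44}, …, giving 18 two-element pairs and 1 integer whose partner 57−x falls outside [11,47].
Treating each of those 19 groups as a pigeonhole, one can pick one integer per group — 19 integers — with no two summing to 57.
The 20th integer lands in an occupied pair, forcing a sum of 57.

20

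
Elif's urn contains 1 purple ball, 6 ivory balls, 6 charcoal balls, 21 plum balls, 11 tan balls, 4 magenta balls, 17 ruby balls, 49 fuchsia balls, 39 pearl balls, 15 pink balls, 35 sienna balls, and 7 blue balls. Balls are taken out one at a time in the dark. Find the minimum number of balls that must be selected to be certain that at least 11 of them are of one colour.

An adversary could hand out at most 10 balls per colour (5 colours run out sooner): 1 + 6 + 6 + 10 + 10 + 4 + 10 + 10 + 10 + 10 + 10 + 7 = 94 balls and still no colour has 11.
One more ball lands in a colour already at 10, so 95 draws are enough and 94 are not.

95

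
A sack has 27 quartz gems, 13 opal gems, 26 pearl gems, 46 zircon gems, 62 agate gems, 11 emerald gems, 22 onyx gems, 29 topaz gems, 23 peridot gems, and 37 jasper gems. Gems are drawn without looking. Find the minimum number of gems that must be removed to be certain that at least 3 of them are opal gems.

286

In the worst case for collecting opal gems, every non-opal gem comes out first.
There are 27 + 26 + 46 + 62 + 11 + 22 + 29 + 23 + 37 = 283 non-opal gems altogether.
After those, each further gem must be opal, so 283 + 3 = 286 draws guarantee 3 opal gems.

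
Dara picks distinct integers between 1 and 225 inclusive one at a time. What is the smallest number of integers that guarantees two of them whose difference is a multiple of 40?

41

Integers whose pairwise differences are multiples of 40 are exactly those sharing a remainder mod 40. The 40 residue classes mod 40 are the pigeonholes.
With 40 integers one could put 1 in each residue class and have no class reach 2.
The 41st integer pushes some class to 2, so 40·1 + 1 = 41.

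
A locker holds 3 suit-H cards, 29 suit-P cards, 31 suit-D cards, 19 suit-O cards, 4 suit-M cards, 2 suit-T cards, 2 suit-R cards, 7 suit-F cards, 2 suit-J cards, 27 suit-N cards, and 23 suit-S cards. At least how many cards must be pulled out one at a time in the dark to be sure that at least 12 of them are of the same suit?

The 11 suits are the holes; the cards drawn are the pigeons.
To avoid 12 of any one suit, the worst case takes at most 11 of each suit, or every card of a suit that has fewer than 11.
That gives 3 + 11 + 11 + 11 + 4 + 2 + 2 + 7 + 2 + 11 + 11 = 75 cards with no suit reaching 12.
The next card forces some suit to 12, so 75 + 1 = 76.

76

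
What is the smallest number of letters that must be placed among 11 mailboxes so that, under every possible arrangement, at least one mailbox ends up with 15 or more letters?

With 154 letters one could put exactly 14 in each of the 11 mailboxes, and no mailbox would reach 15.
By the pigeonhole principle, one more letter must land in a mailbox that already has 14, giving it 15.
So 11 × 14 + 1 = 155 letters are required.

155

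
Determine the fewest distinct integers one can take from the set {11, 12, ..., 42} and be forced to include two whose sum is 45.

21

Two chosen integers sum to 45 exactly when both halves of some pair {x, 45−x} with 11 ≤ x ≤ 45−x ≤ 34 are chosen — 12 such pairs.
The remaining 8 elements (those with no distinct partner in range) can never complete a 45-sum, so the worst case takes all of them and one from each pair: 8 + 12 = 20.
Pigeonhole: the 21st integer has to be the second member of some pair, so 20 + 1 = 21.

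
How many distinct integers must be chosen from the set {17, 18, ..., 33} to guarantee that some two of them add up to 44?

13

Group the elements by complementary pair {x, 44−x}: {17,27}, {18,26}, {19,25}, …, giving 5 two-element pairs, the single value 22 (it cannot pair with itself since the integers are distinct), and 6 integers whose partner 44−x falls outside [17,33].
Treating each of those 12 groups as a pigeonhole, one can pick one integer per group — 12 integers — with no two summing to 44.
The 13th integer lands in an occupied pair, forcing a sum of 44.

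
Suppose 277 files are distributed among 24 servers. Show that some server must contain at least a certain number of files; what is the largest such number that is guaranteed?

12

The 24 servers are the holes and the 277 files are the pigeons.
If every server held at most 11 files, the total would be at most 24 × 11 = 264, which is less than 277.
So some server holds at least ⌈277/24⌉ = 12 files.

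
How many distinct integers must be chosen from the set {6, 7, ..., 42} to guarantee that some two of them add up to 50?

21

A set avoiding the sum 50 can contain at most one of each pair {x, 50−x}, plus the 3 elements whose complement lies outside the range or equal to its own complement.
The integers 6, …, 25 (20 of them) are such a set: any two sum to at least 6+7 = 13 and at most 24+25 = 49 < 50.
Any 21st integer completes one of the 17 pairs, so 21 choices force a sum of 50.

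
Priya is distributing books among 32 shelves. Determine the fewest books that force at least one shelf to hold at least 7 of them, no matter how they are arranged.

193

With 192 books one could put exactly 6 in each of the 32 shelves, and no shelf would reach 7.
One more book must land in a shelf that already has 6, giving it 7.
So 32 × 6 + 1 = 193 books are required.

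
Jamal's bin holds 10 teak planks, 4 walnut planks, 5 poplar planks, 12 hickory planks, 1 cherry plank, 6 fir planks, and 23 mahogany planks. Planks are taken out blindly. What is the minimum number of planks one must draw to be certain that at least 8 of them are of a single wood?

By the pigeonhole principle, put each drawn plank into a box by wood. The largest draw with every box below 8 takes min(count, 7) from each wood; woods with fewer than 7 contribute all they have.
Σ min(cᵢ, 7) = 7 + 4 + 5 + 7 + 1 + 6 + 7 = 37.
Draw number 37 + 1 = 38 must push one box to 8.

38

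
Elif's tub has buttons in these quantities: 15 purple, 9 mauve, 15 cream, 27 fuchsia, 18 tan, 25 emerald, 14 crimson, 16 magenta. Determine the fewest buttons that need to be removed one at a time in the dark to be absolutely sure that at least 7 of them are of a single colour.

49

An adversary could hand out at most 6 buttons per colour: 6 + 6 + 6 + 6 + 6 + 6 + 6 + 6 = 48 buttons and still no colour has 7.
One more button lands in a colour already at 6, so 49 draws are enough and 48 are not.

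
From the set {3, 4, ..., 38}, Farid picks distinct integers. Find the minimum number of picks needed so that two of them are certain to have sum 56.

27

Group the elements by complementary pair {x, 56−x}: {18,38}, {19,37}, {20,36}, …, giving 10 two-element pairs, the single value 28 (it cannot pair with itself since the integers are distinct), and 15 integers whose partner 56−x falls outside [3,38].
Pigeonhole: treating each of those 26 groups as a pigeonhole, one can pick one integer per group — 26 integers — with no two summing to 56.
The 27th integer lands in an occupied pair, forcing a sum of 56.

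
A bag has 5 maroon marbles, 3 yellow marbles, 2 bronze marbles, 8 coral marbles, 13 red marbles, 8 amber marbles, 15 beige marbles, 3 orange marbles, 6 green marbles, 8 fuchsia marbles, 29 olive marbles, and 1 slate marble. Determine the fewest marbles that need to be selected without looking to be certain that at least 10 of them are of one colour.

72

The 12 colours are the holes; the marbles drawn are the pigeons.
To avoid 10 of any one colour, the worst case takes at most 9 of each colour, or every marble of a colour that has fewer than 9.
That gives 5 + 3 + 2 + 8 + 9 + 8 + 9 + 3 + 6 + 8 + 9 + 1 = 71 marbles with no colour reaching 10.
The next marble forces some colour to 10, so 71 + 1 = 72.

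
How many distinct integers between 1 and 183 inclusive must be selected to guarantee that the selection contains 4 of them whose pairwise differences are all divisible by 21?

64

Integers whose pairwise differences are multiples of 21 are exactly those sharing a remainder mod 21. By the pigeonhole principle, the 21 residue classes mod 21 are the pigeonholes.
With 63 integers one could put 3 in each residue class and have no class reach 4.
The 64th integer pushes some class to 4, so 21·3 + 1 = 64.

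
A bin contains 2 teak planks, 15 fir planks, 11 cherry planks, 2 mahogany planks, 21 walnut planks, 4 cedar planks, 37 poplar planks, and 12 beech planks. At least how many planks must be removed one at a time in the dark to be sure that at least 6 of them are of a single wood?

34

By pigeonhole, put each drawn plank into a box by wood. The largest draw with every box below 6 takes min(count, 5) from each wood; woods with fewer than 5 contribute all they have.
Σ min(cᵢ, 5) = 2 + 5 + 5 + 2 + 5 + 4 + 5 + 5 = 33.
Draw number 33 + 1 = 34 must push one box to 6.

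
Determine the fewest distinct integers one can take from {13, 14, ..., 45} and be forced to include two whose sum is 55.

19

A set avoiding the sum 55 can contain at most one of each pair {x, 55−x}, plus the 3 elements whose complement lies outside the range.
The integers 28, …, 45 (18 of them) are such a set: any two sum to at least 28+29 = 57 > 55.
Any 19th integer completes one of the 15 pairs, so 19 choices force a sum of 55.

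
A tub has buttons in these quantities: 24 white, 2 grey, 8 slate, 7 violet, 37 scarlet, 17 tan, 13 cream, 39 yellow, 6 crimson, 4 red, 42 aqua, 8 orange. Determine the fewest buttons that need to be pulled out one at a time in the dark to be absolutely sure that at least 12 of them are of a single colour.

An adversary could hand out at most 11 buttons per colour (6 colours run out sooner): 11 + 2 + 8 + 7 + 11 + 11 + 11 + 11 + 6 + 4 + 11 + 8 = 101 buttons and still no colour has 12.
Pigeonhole: one more button lands in a colour already at 11, so 102 draws are enough and 101 are not.

102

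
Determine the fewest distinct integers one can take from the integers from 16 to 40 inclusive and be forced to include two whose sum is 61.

Two chosen integers sum to 61 exactly when both halves of some pair {x, 61−x} with 21 ≤ x ≤ 61−x ≤ 40 are chosen — 10 such pairs.
The remaining 5 elements (those with no distinct partner in range) can never complete a 61-sum, so the worst case takes all of them and one from each pair: 5 + 10 = 15.
The 16th integer has to be the second member of some pair, so 15 + 1 = 16.

16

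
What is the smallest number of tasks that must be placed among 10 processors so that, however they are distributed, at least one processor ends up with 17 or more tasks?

With 160 tasks one could put exactly 16 in each of the 10 processors, and no processor would reach 17.
Pigeonhole: one more task must land in a processor that already has 16, giving it 17.
So 10 × 16 + 1 = 161 tasks are required.

161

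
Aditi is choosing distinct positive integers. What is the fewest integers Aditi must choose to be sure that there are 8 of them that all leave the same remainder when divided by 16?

The 16 residue classes mod 16 are the pigeonholes.
With 112 integers one could put 7 in each residue class and have no class reach 8.
The 113th integer pushes some class to 8, so 16·7 + 1 = 113.

113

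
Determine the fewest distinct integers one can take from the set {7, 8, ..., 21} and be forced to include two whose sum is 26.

Two chosen integers sum to 26 exactly when both halves of some pair {x, 26−x} with 7 ≤ x ≤ 26−x ≤ 19 are chosen — 6 such pairs.
The remaining 3 elements (those with no distinct partner in range) can never complete a 26-sum, so the worst case takes all of them and one from each pair: 3 + 6 = 9.
The 10th integer has to be the second member of some pair, so 9 + 1 = 10.

10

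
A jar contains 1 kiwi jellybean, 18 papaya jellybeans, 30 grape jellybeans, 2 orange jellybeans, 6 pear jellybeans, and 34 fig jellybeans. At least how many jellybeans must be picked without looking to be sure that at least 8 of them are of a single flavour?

31

An adversary could hand out at most 7 jellybeans per flavour (kiwi, orange, pear run out sooner): 1 + 7 + 7 + 2 + 6 + 7 = 30 jellybeans and still no flavour has 8.
Pigeonhole: one more jellybean lands in a flavour already at 7, so 31 draws are enough and 30 are not.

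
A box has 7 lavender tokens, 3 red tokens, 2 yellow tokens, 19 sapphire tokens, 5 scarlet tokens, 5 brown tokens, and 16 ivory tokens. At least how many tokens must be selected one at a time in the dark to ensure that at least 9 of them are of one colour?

39

By pigeonhole, the 7 colours are the holes; the tokens drawn are the pigeons.
To avoid 9 of any one colour, the worst case takes at most 8 of each colour, or every token of a colour that has fewer than 8.
That gives 7 + 3 + 2 + 8 + 5 + 5 + 8 = 38 tokens with no colour reaching 9.
The next token forces some colour to 9, so 38 + 1 = 39.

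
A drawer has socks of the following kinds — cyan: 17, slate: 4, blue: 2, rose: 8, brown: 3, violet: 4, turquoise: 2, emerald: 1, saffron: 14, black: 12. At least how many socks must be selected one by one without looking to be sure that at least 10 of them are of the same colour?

52

Put each drawn sock into a box by colour. The largest draw with every box below 10 takes min(count, 9) from each colour; colours with fewer than 9 contribute all they have.
Σ min(cᵢ, 9) = 9 + 4 + 2 + 8 + 3 + 4 + 2 + 1 + 9 + 9 = 51.
Draw number 51 + 1 = 52 must push one box to 10.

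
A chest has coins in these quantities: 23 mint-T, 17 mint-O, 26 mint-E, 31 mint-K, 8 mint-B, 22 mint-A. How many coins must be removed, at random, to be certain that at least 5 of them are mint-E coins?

106

In the worst case for collecting mint-E coins, every non-mint-E coin comes out first.
There are 23 + 17 + 31 + 8 + 22 = 101 non-mint-E coins altogether.
After those, each further coin must be mint-E, so 101 + 5 = 106 draws guarantee 5 mint-E coins.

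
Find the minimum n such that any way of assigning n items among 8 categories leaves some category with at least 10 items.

73

With 72 items one could put exactly 9 in each of the 8 categories, and no category would reach 10.
By pigeonhole, one more item must land in a category that already has 9, giving it 10.
So 8 × 9 + 1 = 73 items are required.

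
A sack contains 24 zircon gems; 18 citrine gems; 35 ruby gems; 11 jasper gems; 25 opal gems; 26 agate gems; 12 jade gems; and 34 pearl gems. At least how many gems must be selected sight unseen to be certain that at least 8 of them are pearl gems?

159

In the worst case for collecting pearl gems, every non-pearl gem comes out first.
There are 24 + 18 + 35 + 11 + 25 + 26 + 12 = 151 non-pearl gems altogether.
After those, each further gem must be pearl, so 151 + 8 = 159 draws guarantee 8 pearl gems.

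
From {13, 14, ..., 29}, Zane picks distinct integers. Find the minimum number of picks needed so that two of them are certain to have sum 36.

13

Group the elements by complementary pair {x, 36−x}: {13,23}, {14,22}, {15,21}, …, giving 5 two-element pairs, the single value 18 (it cannot pair with itself since the integers are distinct), and 6 integers whose partner 36−x falls outside [13,29].
Pigeonhole: treating each of those 12 groups as a pigeonhole, one can pick one integer per group — 12 integers — with no two summing to 36.
The 13th integer lands in an occupied pair, forcing a sum of 36.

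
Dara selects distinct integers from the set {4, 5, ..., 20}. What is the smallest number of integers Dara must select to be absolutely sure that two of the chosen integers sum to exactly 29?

12

Two chosen integers sum to 29 exactly when both halves of some pair {x, 29−x} with 9 ≤ x ≤ 29−x ≤ 20 are chosen — 6 such pairs.
The remaining 5 elements (those with no distinct partner in range) can never complete a 29-sum, so the worst case takes all of them and one from each pair: 5 + 6 = 11.
Pigeonhole: the 12th integer has to be the second member of some pair, so 11 + 1 = 12.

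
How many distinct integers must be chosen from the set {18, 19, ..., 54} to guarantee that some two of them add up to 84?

Two chosen integers sum to 84 exactly when both halves of some pair {x, 84−x} with 30 ≤ x ≤ 84−x ≤ 54 are chosen — 12 such pairs.
The remaining 13 elements (those with no distinct partner in range) can never complete a 84-sum, so the worst case takes all of them and one from each pair: 13 + 12 = 25.
The 26th integer has to be the second member of some pair, so 25 + 1 = 26.

26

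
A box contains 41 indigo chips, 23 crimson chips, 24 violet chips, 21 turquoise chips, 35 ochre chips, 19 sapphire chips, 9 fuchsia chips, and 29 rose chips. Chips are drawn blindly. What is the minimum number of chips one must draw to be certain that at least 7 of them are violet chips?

In the worst case for collecting violet chips, every non-violet chip comes out first.
There are 41 + 23 + 21 + 35 + 19 + 9 + 29 = 177 non-violet chips altogether.
After those, each further chip must be violet, so 177 + 7 = 184 draws guarantee 7 violet chips.

184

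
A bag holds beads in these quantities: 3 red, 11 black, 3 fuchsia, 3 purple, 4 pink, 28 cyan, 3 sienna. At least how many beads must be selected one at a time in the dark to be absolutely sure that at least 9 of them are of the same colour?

33

Put each drawn bead into a box by colour. The largest draw with every box below 9 takes min(count, 8) from each colour; colours with fewer than 8 contribute all they have.
Σ min(cᵢ, 8) = 3 + 8 + 3 + 3 + 4 + 8 + 3 = 32.
Draw number 32 + 1 = 33 must push one box to 9.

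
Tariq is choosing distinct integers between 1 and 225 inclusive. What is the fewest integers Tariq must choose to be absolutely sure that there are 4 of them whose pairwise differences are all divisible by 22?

67

Integers whose pairwise differences are multiples of 22 are exactly those sharing a remainder mod 22. The 22 residue classes mod 22 are the pigeonholes.
With 66 integers one could put 3 in each residue class and have no class reach 4.
The 67th integer pushes some class to 4, so 22·3 + 1 = 67.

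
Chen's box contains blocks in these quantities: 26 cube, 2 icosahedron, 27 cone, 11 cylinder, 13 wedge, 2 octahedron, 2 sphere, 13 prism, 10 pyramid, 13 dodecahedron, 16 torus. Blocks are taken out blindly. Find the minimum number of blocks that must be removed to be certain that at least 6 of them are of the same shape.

An adversary could hand out at most 5 blocks per shape (icosahedron, octahedron, sphere run out sooner): 5 + 2 + 5 + 5 + 5 + 2 + 2 + 5 + 5 + 5 + 5 = 46 blocks and still no shape has 6.
One more block lands in a shape already at 5, so 47 draws are enough and 46 are not.

47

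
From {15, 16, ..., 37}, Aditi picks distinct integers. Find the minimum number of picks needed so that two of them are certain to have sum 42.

18

Group the elements by complementary pair {x, 42−x}: {15,27}, {16,26}, {17,25}, …, giving 6 two-element pairs, the single value 21 (it cannot pair with itself since the integers are distinct), and 10 integers whose partner 42−x falls outside [15,37].
Pigeonhole: treating each of those 17 groups as a pigeonhole, one can pick one integer per group — 17 integers — with no two summing to 42.
The 18th integer lands in an occupied pair, forcing a sum of 42.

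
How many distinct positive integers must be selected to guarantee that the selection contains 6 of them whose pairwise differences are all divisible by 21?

Integers whose pairwise differences are multiples of 21 are exactly those sharing a remainder mod 21. Pigeonhole: the 21 residue classes mod 21 are the pigeonholes.
With 105 integers one could put 5 in each residue class and have no class reach 6.
The 106th integer pushes some class to 6, so 21·5 + 1 = 106.

106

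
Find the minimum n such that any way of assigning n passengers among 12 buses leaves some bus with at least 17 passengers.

193

With 192 passengers one could put exactly 16 in each of the 12 buses, and no bus would reach 17.
One more passenger must land in a bus that already has 16, giving it 17.
So 12 × 16 + 1 = 193 passengers are required.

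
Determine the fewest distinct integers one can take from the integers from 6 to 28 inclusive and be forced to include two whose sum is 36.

14

Group the elements by complementary pair {x, 36−x}: {8,28}, {9,27}, {10,26}, …, giving 10 two-element pairs, the single value 18 (it cannot pair with itself since the integers are distinct), and 2 integers whose partner 36−x falls outside [6,28].
Pigeonhole: treating each of those 13 groups as a pigeonhole, one can pick one integer per group — 13 integers — with no two summing to 36.
The 14th integer lands in an occupied pair, forcing a sum of 36.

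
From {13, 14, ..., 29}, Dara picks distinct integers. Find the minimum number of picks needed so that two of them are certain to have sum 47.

12

Two chosen integers sum to 47 exactly when both halves of some pair {x, 47−x} with 18 ≤ x ≤ 47−x ≤ 29 are chosen — 6 such pairs.
The remaining 5 elements (those with no distinct partner in range) can never complete a 47-sum, so the worst case takes all of them and one from each pair: 5 + 6 = 11.
Pigeonhole: the 12th integer has to be the second member of some pair, so 11 + 1 = 12.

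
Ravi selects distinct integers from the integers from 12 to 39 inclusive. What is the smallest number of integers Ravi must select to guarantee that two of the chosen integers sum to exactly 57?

Two chosen integers sum to 57 exactly when both halves of some pair {x, 57−x} with 18 ≤ x ≤ 57−x ≤ 39 are chosen — 11 such pairs.
The remaining 6 elements (those with no distinct partner in range) can never complete a 57-sum, so the worst case takes all of them and one from each pair: 6 + 11 = 17.
Pigeonhole: the 18th integer has to be the second member of some pair, so 17 + 1 = 18.

18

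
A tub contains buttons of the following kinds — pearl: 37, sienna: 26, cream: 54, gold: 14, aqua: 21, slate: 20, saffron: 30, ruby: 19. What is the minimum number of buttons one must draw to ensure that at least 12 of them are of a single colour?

The 8 colours are the holes; the buttons drawn are the pigeons.
To avoid 12 of any one colour, the worst case takes at most 11 of each colour.
That gives 11 + 11 + 11 + 11 + 11 + 11 + 11 + 11 = 88 buttons with no colour reaching 12.
The next button forces some colour to 12, so 88 + 1 = 89.

89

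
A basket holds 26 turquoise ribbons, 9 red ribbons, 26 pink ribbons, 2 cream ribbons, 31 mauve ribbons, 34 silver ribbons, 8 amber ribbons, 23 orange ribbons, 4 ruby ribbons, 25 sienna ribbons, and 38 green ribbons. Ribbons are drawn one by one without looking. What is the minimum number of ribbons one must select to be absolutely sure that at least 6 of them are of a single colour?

52

Pigeonhole: the 11 colours are the holes; the ribbons drawn are the pigeons.
To avoid 6 of any one colour, the worst case takes at most 5 of each colour, or every ribbon of a colour that has fewer than 5.
That gives 5 + 5 + 5 + 2 + 5 + 5 + 5 + 5 + 4 + 5 + 5 = 51 ribbons with no colour reaching 6.
The next ribbon forces some colour to 6, so 51 + 1 = 52.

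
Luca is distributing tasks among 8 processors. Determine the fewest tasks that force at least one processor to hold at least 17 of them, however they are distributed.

129

With 128 tasks one could put exactly 16 in each of the 8 processors, and no processor would reach 17.
By the pigeonhole principle, one more task must land in a processor that already has 16, giving it 17.
So 8 × 16 + 1 = 129 tasks are required.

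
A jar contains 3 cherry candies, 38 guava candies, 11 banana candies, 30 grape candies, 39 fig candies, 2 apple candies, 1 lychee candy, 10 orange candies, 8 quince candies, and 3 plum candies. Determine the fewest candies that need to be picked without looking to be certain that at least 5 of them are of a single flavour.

34

Pigeonhole: put each drawn candy into a box by flavour. The largest draw with every box below 5 takes min(count, 4) from each flavour; flavours with fewer than 4 contribute all they have.
Σ min(cᵢ, 4) = 3 + 4 + 4 + 4 + 4 + 2 + 1 + 4 + 4 + 3 = 33.
Draw number 33 + 1 = 34 must push one box to 5.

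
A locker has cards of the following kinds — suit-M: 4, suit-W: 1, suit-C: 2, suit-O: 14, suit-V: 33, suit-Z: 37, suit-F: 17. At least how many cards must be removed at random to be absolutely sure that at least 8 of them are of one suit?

36

An adversary could hand out at most 7 cards per suit (suit-M, suit-W, suit-C run out sooner): 4 + 1 + 2 + 7 + 7 + 7 + 7 = 35 cards and still no suit has 8.
One more card lands in a suit already at 7, so 36 draws are enough and 35 are not.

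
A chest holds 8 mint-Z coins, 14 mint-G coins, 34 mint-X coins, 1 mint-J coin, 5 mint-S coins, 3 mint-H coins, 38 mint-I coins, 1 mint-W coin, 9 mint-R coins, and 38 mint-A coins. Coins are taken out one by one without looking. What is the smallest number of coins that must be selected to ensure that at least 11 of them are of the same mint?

Pigeonhole: put each drawn coin into a box by mint. The largest draw with every box below 11 takes min(count, 10) from each mint; mints with fewer than 10 contribute all they have.
Σ min(cᵢ, 10) = 8 + 10 + 10 + 1 + 5 + 3 + 10 + 1 + 9 + 10 = 67.
Draw number 67 + 1 = 68 must push one box to 11.

68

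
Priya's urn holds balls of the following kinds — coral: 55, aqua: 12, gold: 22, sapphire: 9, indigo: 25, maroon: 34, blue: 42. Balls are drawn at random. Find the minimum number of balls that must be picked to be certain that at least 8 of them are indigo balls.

In the worst case for collecting indigo balls, every non-indigo ball comes out first.
There are 55 + 12 + 22 + 9 + 34 + 42 = 174 non-indigo balls altogether.
After those, each further ball must be indigo, so 174 + 8 = 182 draws guarantee 8 indigo balls.

182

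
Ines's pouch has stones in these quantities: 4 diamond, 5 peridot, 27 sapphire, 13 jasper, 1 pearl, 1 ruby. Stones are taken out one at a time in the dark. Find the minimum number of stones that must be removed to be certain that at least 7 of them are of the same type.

24

Pigeonhole: put each drawn stone into a box by type. The largest draw with every box below 7 takes min(count, 6) from each type; types with fewer than 6 contribute all they have.
Σ min(cᵢ, 6) = 4 + 5 + 6 + 6 + 1 + 1 = 23.
Draw number 23 + 1 = 24 must push one box to 7.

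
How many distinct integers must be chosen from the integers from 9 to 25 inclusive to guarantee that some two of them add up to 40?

13

Two chosen integers sum to 40 exactly when both halves of some pair {x, 40−x} with 15 ≤ x ≤ 40−x ≤ 25 are chosen — 5 such pairs.
The remaining 7 elements (those with no distinct partner in range) can never complete a 40-sum, so the worst case takes all of them and one from each pair: 7 + 5 = 12.
The 13th integer has to be the second member of some pair, so 12 + 1 = 13.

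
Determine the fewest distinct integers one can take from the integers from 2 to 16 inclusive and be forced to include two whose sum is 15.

A set avoiding the sum 15 can contain at most one of each pair {x, 15−x}, plus the 3 elements whose complement lies outside the range.
The integers 8, …, 16 (9 of them) are such a set: any two sum to at least 8+9 = 17 > 15.
Any 10th integer completes one of the 6 pairs, so 10 choices force a sum of 15.

10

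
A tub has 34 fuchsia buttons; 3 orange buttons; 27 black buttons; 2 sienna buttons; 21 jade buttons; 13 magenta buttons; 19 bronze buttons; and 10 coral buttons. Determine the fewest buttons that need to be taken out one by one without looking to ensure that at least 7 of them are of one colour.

42

Pigeonhole: the 8 colours are the holes; the buttons drawn are the pigeons.
To avoid 7 of any one colour, the worst case takes at most 6 of each colour, or every button of a colour that has fewer than 6.
That gives 6 + 3 + 6 + 2 + 6 + 6 + 6 + 6 = 41 buttons with no colour reaching 7.
The next button forces some colour to 7, so 41 + 1 = 42.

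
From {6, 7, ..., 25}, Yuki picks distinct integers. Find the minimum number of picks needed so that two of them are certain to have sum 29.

12

A set avoiding the sum 29 can contain at most one of each pair {x, 29−x}, plus the 2 elements whose complement lies outside the range.
The integers 15, …, 25 (11 of them) are such a set: any two sum to at least 15+16 = 31 > 29.
Any 12th integer completes one of the 9 pairs, so 12 choices force a sum of 29.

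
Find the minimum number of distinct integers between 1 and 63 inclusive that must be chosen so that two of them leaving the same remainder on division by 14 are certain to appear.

15

The 14 residue classes mod 14 are the pigeonholes.
With 14 integers one could put 1 in each residue class and have no class reach 2.
The 15th integer pushes some class to 2, so 14·1 + 1 = 15.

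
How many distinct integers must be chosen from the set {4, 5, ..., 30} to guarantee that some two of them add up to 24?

20

A set avoiding the sum 24 can contain at most one of each pair {x, 24−x}, plus the 11 elements whose complement lies outside the range or equal to its own complement.
The integers 12, …, 30 (19 of them) are such a set: any two sum to at least 12+13 = 25 > 24.
Any 20th integer completes one of the 8 pairs, so 20 choices force a sum of 24.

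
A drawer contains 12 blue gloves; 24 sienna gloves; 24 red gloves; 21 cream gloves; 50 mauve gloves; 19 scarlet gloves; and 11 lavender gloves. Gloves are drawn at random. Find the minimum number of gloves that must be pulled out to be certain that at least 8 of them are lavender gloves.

158

In the worst case for collecting lavender gloves, every non-lavender glove comes out first.
There are 12 + 24 + 24 + 21 + 50 + 19 = 150 non-lavender gloves altogether.
After those, each further glove must be lavender, so 150 + 8 = 158 draws guarantee 8 lavender gloves.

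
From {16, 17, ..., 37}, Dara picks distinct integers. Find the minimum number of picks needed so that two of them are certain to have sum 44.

Group the elements by complementary pair {x, 44−x}: {16,28}, {17,27}, {18,26}, …, giving 6 two-element pairs, the single value 22 (it cannot pair with itself since the integers are distinct), and 9 integers whose partner 44−x falls outside [16,37].
Treating each of those 16 groups as a pigeonhole, one can pick one integer per group — 16 integers — with no two summing to 44.
The 17th integer lands in an occupied pair, forcing a sum of 44.

17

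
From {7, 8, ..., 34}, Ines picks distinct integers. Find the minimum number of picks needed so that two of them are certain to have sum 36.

Group the elements by complementary pair {x, 36−x}: {7,29}, {8,28}, {9,27}, …, giving 11 two-element pairs, the single value 18 (it cannot pair with itself since the integers are distinct), and 5 integers whose partner 36−x falls outside [7,34].
By the pigeonhole principle, treating each of those 17 groups as a pigeonhole, one can pick one integer per group — 17 integers — with no two summing to 36.
The 18th integer lands in an occupied pair, forcing a sum of 36.

18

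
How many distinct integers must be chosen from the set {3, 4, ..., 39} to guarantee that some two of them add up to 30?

26

Two chosen integers sum to 30 exactly when both halves of some pair {x, 30−x} with 3 ≤ x ≤ 30−x ≤ 27 are chosen — 12 such pairs.
The remaining 13 elements (those with no distinct partner in range) can never complete a 30-sum, so the worst case takes all of them and one from each pair: 13 + 12 = 25.
By pigeonhole, the 26th integer has to be the second member of some pair, so 25 + 1 = 26.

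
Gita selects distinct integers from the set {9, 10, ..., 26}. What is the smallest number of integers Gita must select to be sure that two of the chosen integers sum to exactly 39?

12

Group the elements by complementary pair {x, 39−x}: {13,26}, {14,25}, {15,24}, …, giving 7 two-element pairs and 4 integers whose partner 39−x falls outside [9,26].
By the pigeonhole principle, treating each of those 11 groups as a pigeonhole, one can pick one integer per group — 11 integers — with no two summing to 39.
The 12th integer lands in an occupied pair, forcing a sum of 39.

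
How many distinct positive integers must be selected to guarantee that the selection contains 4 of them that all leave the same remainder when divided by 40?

By pigeonhole, the 40 residue classes mod 40 are the pigeonholes.
With 120 integers one could put 3 in each residue class and have no class reach 4.
The 121st integer pushes some class to 4, so 40·3 + 1 = 121.

121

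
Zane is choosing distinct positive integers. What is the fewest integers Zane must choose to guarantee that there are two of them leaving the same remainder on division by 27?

By pigeonhole, the 27 residue classes mod 27 are the pigeonholes.
With 27 integers one could put 1 in each residue class and have no class reach 2.
The 28th integer pushes some class to 2, so 27·1 + 1 = 28.

28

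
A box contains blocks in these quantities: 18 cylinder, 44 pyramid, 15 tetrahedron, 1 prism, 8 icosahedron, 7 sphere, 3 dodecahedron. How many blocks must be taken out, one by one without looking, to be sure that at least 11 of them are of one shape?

50

By the pigeonhole principle, put each drawn block into a box by shape. The largest draw with every box below 11 takes min(count, 10) from each shape; shapes with fewer than 10 contribute all they have.
Σ min(cᵢ, 10) = 10 + 10 + 10 + 1 + 8 + 7 + 3 = 49.
Draw number 49 + 1 = 50 must push one box to 11.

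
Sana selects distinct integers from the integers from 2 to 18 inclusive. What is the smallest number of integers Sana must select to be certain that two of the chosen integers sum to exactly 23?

Group the elements by complementary pair {x, 23−x}: {5,18}, {6,17}, {7,16}, …, giving 7 two-element pairs and 3 integers whose partner 23−x falls outside [2,18].
By the pigeonhole principle, treating each of those 10 groups as a pigeonhole, one can pick one integer per group — 10 integers — with no two summing to 23.
The 11th integer lands in an occupied pair, forcing a sum of 23.

11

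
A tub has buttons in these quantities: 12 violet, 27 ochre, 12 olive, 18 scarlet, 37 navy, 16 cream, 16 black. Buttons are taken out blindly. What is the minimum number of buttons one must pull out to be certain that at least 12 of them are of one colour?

78

Put each drawn button into a box by colour. The largest draw with every box below 12 takes min(count, 11) from each colour.
Σ min(cᵢ, 11) = 11 + 11 + 11 + 11 + 11 + 11 + 11 = 77.
Draw number 77 + 1 = 78 must push one box to 12.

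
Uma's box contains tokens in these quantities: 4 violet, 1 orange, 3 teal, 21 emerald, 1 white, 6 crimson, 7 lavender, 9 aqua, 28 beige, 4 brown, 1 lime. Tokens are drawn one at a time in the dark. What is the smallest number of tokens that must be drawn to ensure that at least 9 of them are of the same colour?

Put each drawn token into a box by colour. The largest draw with every box below 9 takes min(count, 8) from each colour; colours with fewer than 8 contribute all they have.
Σ min(cᵢ, 8) = 4 + 1 + 3 + 8 + 1 + 6 + 7 + 8 + 8 + 4 + 1 = 51.
Draw number 51 + 1 = 52 must push one box to 9.

52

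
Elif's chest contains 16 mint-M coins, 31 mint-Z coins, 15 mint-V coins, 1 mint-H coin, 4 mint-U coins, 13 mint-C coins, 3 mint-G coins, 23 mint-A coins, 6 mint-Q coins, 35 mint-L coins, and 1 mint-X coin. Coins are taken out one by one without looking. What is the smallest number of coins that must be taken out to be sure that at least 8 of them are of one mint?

58

By pigeonhole, the 11 mints are the holes; the coins drawn are the pigeons.
To avoid 8 of any one mint, the worst case takes at most 7 of each mint, or every coin of a mint that has fewer than 7.
That gives 7 + 7 + 7 + 1 + 4 + 7 + 3 + 7 + 6 + 7 + 1 = 57 coins with no mint reaching 8.
The next coin forces some mint to 8, so 57 + 1 = 58.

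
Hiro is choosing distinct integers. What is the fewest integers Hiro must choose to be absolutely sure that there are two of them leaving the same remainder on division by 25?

26

Pigeonhole: the 25 residue classes mod 25 are the pigeonholes.
With 25 integers one could put 1 in each residue class and have no class reach 2.
The 26th integer pushes some class to 2, so 25·1 + 1 = 26.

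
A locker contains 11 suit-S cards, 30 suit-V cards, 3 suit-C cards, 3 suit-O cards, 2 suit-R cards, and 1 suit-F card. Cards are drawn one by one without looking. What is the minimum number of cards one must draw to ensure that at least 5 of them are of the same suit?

18

Pigeonhole: the 6 suits are the holes; the cards drawn are the pigeons.
To avoid 5 of any one suit, the worst case takes at most 4 of each suit, or every card of a suit that has fewer than 4.
That gives 4 + 4 + 3 + 3 + 2 + 1 = 17 cards with no suit reaching 5.
The next card forces some suit to 5, so 17 + 1 = 18.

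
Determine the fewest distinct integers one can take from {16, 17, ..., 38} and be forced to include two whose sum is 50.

15

Two chosen integers sum to 50 exactly when both halves of some pair {x, 50−x} with 16 ≤ x ≤ 50−x ≤ 34 are chosen — 9 such pairs.
The remaining 5 elements (those with no distinct partner in range) can never complete a 50-sum, so the worst case takes all of them and one from each pair: 5 + 9 = 14.
The 15th integer has to be the second member of some pair, so 14 + 1 = 15.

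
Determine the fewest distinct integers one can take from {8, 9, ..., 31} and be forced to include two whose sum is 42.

15

Group the elements by complementary pair {x, 42−x}: {11,31}, {12,30}, {13,29}, …, giving 10 two-element pairs, the single value 21 (it cannot pair with itself since the integers are distinct), and 3 integers whose partner 42−x falls outside [8,31].
Pigeonhole: treating each of those 14 groups as a pigeonhole, one can pick one integer per group — 14 integers — with no two summing to 42.
The 15th integer lands in an occupied pair, forcing a sum of 42.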